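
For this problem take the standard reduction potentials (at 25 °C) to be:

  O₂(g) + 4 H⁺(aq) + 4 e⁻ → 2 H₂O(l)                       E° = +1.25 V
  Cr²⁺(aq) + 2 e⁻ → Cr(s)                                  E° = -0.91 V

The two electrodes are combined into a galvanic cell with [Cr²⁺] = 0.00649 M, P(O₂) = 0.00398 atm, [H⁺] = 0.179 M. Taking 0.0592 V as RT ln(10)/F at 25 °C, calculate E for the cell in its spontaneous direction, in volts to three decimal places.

+2.145 V

O₂/H₂O is the cathode (higher E°), Cr²⁺/Cr the anode: E°cell = +1.25 − (-0.91) = +2.16 V, n = 4.
Overall: O₂(g) + 4 H⁺(aq) + 2 Cr(s) → 2 H₂O(l) + 2 Cr²⁺(aq)
Q = [Cr²⁺]^2 / (P(O₂)·[H⁺]^4); log Q = 1.013.
E = E° − (0.0592/n) log Q = +2.16 − (0.0592/4)(1.013) = +2.145 V.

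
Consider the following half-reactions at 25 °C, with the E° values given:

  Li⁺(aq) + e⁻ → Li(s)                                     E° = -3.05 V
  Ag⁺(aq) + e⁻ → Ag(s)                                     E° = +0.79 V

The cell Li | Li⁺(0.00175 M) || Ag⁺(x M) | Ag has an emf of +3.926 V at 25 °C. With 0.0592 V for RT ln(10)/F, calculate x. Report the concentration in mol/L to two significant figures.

0.050 M

Ag⁺/Ag is the cathode, Li⁺/Li the anode: E°cell = +3.84 V, n = 1.
Overall reaction: Ag⁺(aq) + Li(s) → Ag(s) + Li⁺(aq); Q = [Li⁺]^1/[Ag⁺]^1.
From E = E° − (0.0592/n) log Q: log Q = (E° − E)·n/0.0592 = (+3.84 − (+3.926))·1/0.0592 = -1.4527.
So 1·log[Ag⁺] = 1·log(0.00175) − log Q = -2.7570 − (-1.4527) = -1.3043; [Ag⁺] = 10^(-1.3043) ≈ 0.050 M.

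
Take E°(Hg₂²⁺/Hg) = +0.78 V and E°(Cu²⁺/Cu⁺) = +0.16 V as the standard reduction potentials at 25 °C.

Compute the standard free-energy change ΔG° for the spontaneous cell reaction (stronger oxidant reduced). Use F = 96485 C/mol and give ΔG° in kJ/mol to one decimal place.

Hg₂²⁺/Hg (E° = +0.78 V) is the cathode; Cu²⁺/Cu⁺ (E° = +0.16 V) is the anode, so E°cell = +0.62 V.
Balancing electrons gives n = 2 (lcm of 2 and 1).
ΔG° = −nFE° = −(2)(96485)(+0.62) = -119,641 J = -119.6 kJ/mol.

-119.6 kJ/mol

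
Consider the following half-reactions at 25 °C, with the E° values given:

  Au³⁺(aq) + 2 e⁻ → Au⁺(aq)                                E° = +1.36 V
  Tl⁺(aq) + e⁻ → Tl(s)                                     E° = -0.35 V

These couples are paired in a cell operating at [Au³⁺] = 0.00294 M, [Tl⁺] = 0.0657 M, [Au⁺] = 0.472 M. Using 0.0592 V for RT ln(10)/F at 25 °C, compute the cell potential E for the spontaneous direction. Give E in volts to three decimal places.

Au³⁺/Au⁺ is the cathode (higher E°), Tl⁺/Tl the anode: E°cell = +1.36 − (-0.35) = +1.71 V, n = 2.
Overall: Au³⁺(aq) + 2 Tl(s) → Au⁺(aq) + 2 Tl⁺(aq)
Q = [Au⁺]·[Tl⁺]^2 / ([Au³⁺]); log Q = -0.159.
E = E° − (0.0592/n) log Q = +1.71 − (0.0592/2)(-0.159) = +1.715 V.

+1.715 V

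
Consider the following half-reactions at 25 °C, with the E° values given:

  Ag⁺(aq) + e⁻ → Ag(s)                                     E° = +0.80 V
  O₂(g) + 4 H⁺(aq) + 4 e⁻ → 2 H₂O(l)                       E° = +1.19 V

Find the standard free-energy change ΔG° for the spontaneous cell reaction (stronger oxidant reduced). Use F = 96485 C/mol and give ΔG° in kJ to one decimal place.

-150.5 kJ

O₂/H₂O (E° = +1.19 V) is the cathode; Ag⁺/Ag (E° = +0.80 V) is the anode, so E°cell = +0.39 V.
Balancing electrons gives n = 4 (lcm of 4 and 1).
ΔG° = −nFE° = −(4)(96485)(+0.39) = -150,517 J = -150.5 kJ.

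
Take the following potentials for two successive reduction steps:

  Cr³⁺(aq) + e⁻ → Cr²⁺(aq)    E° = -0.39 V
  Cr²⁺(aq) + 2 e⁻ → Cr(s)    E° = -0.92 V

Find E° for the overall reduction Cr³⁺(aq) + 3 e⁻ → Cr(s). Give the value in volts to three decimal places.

-0.743 V

Adding the free-energy changes (−nFE°) of the two steps gives −n₃FE°₃ = −n₁FE°₁ − n₂FE°₂.
E°₃ = (1×-0.39 + 2×-0.92) / 3 = (-2.230) / 3 = -0.743 V.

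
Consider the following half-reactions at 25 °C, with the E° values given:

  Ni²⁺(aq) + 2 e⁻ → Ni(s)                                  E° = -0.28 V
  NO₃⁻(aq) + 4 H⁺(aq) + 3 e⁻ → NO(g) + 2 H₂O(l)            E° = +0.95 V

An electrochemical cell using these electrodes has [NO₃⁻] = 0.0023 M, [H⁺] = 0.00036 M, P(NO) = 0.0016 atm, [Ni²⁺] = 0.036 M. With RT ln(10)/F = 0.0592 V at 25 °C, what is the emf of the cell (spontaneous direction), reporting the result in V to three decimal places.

NO₃⁻/NO is the cathode (higher E°), Ni²⁺/Ni the anode: E°cell = +0.95 − (-0.28) = +1.23 V, n = 6.
Overall: 2 NO₃⁻(aq) + 8 H⁺(aq) + 3 Ni(s) → 2 NO(g) + 4 H₂O(l) + 3 Ni²⁺(aq)
Q = P(NO)^2·[Ni²⁺]^3 / ([NO₃⁻]^2·[H⁺]^8); log Q = 22.903.
E = E° − (0.0592/n) log Q = +1.23 − (0.0592/6)(22.903) = +1.004 V.

+1.004 V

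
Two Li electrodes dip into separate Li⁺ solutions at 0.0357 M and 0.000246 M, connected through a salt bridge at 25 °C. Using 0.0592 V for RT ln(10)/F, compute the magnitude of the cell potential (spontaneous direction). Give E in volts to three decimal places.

+0.128 V

For a concentration cell E°cell = 0. The 0.0357 M side is the cathode (reduction is favoured where [Li⁺] is higher).
With n = 1, E = −(0.0592/1) log([Li⁺]ₐₙ/[Li⁺]꜀ₐₜ) = −(0.0592/1) log(0.000246/0.0357) = −(0.0592/1)(-2.162) = +0.128 V.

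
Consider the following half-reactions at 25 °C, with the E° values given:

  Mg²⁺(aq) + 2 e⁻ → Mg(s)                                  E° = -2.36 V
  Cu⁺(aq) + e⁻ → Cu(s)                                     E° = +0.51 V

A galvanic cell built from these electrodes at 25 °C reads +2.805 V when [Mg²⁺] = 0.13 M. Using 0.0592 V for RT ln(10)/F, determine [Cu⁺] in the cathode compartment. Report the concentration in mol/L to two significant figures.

0.029 M

Cu⁺/Cu is the cathode, Mg²⁺/Mg the anode: E°cell = +2.87 V, n = 2.
Overall reaction: 2 Cu⁺(aq) + Mg(s) → 2 Cu(s) + Mg²⁺(aq); Q = [Mg²⁺]^1/[Cu⁺]^2.
From E = E° − (0.0592/n) log Q: log Q = (E° − E)·n/0.0592 = (+2.87 − (+2.805))·2/0.0592 = 2.1959.
So 2·log[Cu⁺] = 1·log(0.13) − log Q = -0.8861 − (2.1959) = -3.0820; log[Cu⁺] = -3.0820 / 2 = -1.5410; [Cu⁺] = 10^(-1.5410) ≈ 0.029 M.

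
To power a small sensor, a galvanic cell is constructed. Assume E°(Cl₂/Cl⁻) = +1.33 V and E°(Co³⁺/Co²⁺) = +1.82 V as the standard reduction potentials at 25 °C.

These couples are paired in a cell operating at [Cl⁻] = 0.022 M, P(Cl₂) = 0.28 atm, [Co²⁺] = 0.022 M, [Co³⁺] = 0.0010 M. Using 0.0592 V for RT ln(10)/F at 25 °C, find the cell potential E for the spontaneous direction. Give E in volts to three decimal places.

Co³⁺/Co²⁺ is the cathode (higher E°), Cl₂/Cl⁻ the anode: E°cell = +1.82 − (+1.33) = +0.49 V, n = 2.
Overall: 2 Co³⁺(aq) + 2 Cl⁻(aq) → 2 Co²⁺(aq) + Cl₂(g)
Q = [Co²⁺]^2·P(Cl₂) / ([Co³⁺]^2·[Cl⁻]^2); log Q = 5.447.
E = E° − (0.0592/n) log Q = +0.49 − (0.0592/2)(5.447) = +0.329 V.

+0.329 V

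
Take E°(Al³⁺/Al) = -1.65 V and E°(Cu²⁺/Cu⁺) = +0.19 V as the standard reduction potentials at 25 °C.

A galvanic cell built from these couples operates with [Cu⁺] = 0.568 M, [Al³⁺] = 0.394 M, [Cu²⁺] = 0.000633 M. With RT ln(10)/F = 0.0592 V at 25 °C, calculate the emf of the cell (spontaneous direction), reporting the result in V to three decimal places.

+1.673 V

Cu²⁺/Cu⁺ is the cathode (higher E°), Al³⁺/Al the anode: E°cell = +0.19 − (-1.65) = +1.84 V, n = 3.
Overall: 3 Cu²⁺(aq) + Al(s) → 3 Cu⁺(aq) + Al³⁺(aq)
Q = [Cu⁺]^3·[Al³⁺] / ([Cu²⁺]^3); log Q = 8.454.
E = E° − (0.0592/n) log Q = +1.84 − (0.0592/3)(8.454) = +1.673 V.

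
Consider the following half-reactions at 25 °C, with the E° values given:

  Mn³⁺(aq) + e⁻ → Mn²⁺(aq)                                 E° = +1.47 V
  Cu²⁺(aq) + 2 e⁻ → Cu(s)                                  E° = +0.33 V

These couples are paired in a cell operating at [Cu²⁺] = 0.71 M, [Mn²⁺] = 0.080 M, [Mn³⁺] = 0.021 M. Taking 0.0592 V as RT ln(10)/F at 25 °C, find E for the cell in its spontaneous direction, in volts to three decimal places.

+1.110 V

Mn³⁺/Mn²⁺ is the cathode (higher E°), Cu²⁺/Cu the anode: E°cell = +1.47 − (+0.33) = +1.14 V, n = 2.
Overall: 2 Mn³⁺(aq) + Cu(s) → 2 Mn²⁺(aq) + Cu²⁺(aq)
Q = [Mn²⁺]^2·[Cu²⁺] / ([Mn³⁺]^2); log Q = 1.013.
E = E° − (0.0592/n) log Q = +1.14 − (0.0592/2)(1.013) = +1.110 V.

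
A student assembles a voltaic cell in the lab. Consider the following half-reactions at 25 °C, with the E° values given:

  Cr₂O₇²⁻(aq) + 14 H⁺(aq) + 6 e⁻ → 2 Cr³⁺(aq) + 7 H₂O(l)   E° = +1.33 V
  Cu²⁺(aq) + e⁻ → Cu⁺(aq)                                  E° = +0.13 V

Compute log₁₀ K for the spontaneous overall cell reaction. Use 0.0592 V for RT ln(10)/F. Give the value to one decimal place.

121.6

Cathode: Cr₂O₇²⁻/Cr³⁺; anode: Cu²⁺/Cu⁺. E°cell = +1.20 V, n = 6.
log K = nE°cell / 0.0592 = (6)(+1.20) / 0.0592 = 121.6.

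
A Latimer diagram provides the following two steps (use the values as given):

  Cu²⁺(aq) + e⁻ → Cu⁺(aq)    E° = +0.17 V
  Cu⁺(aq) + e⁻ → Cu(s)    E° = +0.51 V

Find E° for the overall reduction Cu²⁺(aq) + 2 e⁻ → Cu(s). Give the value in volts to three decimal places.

+0.340 V

Since ΔG° = −nFE° is additive over sequential reductions, n₃E°₃ = n₁E°₁ + n₂E°₂.
E°₃ = (1×+0.17 + 1×+0.51) / 2 = (+0.680) / 2 = +0.340 V.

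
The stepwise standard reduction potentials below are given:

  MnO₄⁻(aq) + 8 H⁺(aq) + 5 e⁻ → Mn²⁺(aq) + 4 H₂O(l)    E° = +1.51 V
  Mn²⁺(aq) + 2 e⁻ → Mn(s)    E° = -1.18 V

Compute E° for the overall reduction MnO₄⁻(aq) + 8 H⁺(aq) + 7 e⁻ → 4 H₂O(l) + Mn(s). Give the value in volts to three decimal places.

Since ΔG° = −nFE° is additive over sequential reductions, n₃E°₃ = n₁E°₁ + n₂E°₂.
E°₃ = (5×+1.51 + 2×-1.18) / 7 = (+5.190) / 7 = +0.741 V.

+0.741 V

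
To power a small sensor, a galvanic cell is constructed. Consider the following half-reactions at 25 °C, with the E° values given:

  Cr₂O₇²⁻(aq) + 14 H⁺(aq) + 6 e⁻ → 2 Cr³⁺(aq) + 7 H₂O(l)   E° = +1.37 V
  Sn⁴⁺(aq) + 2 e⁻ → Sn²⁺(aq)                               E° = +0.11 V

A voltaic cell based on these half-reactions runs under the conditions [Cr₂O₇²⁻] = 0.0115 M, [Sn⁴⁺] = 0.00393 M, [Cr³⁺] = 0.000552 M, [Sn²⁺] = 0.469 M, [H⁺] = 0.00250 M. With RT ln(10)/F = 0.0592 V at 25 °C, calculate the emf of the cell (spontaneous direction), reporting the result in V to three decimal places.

+1.007 V

Cr₂O₇²⁻/Cr³⁺ is the cathode (higher E°), Sn⁴⁺/Sn²⁺ the anode: E°cell = +1.37 − (+0.11) = +1.26 V, n = 6.
Overall: Cr₂O₇²⁻(aq) + 14 H⁺(aq) + 3 Sn²⁺(aq) → 2 Cr³⁺(aq) + 7 H₂O(l) + 3 Sn⁴⁺(aq)
Q = [Cr³⁺]^2·[Sn⁴⁺]^3 / ([Cr₂O₇²⁻]·[H⁺]^14·[Sn²⁺]^3); log Q = 25.622.
E = E° − (0.0592/n) log Q = +1.26 − (0.0592/6)(25.622) = +1.007 V.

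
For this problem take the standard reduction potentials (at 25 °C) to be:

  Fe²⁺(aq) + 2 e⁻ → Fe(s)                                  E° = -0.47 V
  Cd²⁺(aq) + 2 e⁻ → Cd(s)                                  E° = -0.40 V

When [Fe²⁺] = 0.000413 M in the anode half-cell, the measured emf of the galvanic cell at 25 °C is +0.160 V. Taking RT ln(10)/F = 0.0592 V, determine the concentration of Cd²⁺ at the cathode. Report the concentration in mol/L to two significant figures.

0.45 M

Cd²⁺/Cd is the cathode, Fe²⁺/Fe the anode: E°cell = +0.07 V, n = 2.
Overall reaction: Cd²⁺(aq) + Fe(s) → Cd(s) + Fe²⁺(aq); Q = [Fe²⁺]^1/[Cd²⁺]^1.
From E = E° − (0.0592/n) log Q: log Q = (E° − E)·n/0.0592 = (+0.07 − (+0.160))·2/0.0592 = -3.0405.
So 1·log[Cd²⁺] = 1·log(0.000413) − log Q = -3.3840 − (-3.0405) = -0.3435; [Cd²⁺] = 10^(-0.3435) ≈ 0.45 M.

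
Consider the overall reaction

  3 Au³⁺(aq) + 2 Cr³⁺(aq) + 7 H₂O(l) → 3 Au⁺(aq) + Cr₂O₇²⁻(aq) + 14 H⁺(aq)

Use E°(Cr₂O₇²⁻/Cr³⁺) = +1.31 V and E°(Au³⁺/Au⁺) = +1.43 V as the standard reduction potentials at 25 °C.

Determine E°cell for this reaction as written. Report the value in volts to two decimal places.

+0.12 V

The Au³⁺/Au⁺ couple has the higher reduction potential, so it is the cathode; Cr₂O₇²⁻/Cr³⁺ is oxidised at the anode.
E°cell = E°(cathode) − E°(anode) = (+1.43) − (+1.31) = +0.12 V.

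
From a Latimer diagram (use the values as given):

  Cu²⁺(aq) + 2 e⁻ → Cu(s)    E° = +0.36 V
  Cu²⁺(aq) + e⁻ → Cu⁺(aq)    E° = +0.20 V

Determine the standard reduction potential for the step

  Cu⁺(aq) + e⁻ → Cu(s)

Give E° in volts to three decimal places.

+0.520 V

Sequential free energies add, so n₃E°₃ = n₁E°₁ + n₂E°₂.
With n₃ = 2, and the known step contributing 1×(+0.20) V, the unknown satisfies 1·E° = 2×(+0.36) − 1×(+0.20) = +0.520.
E° = +0.520 / 1 = +0.520 V.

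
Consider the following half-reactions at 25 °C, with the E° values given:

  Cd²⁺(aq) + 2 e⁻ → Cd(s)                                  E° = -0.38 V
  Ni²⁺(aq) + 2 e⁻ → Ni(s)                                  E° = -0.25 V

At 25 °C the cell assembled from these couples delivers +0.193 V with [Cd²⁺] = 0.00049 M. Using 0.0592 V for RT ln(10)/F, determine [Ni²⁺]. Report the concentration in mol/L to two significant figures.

0.066 M

Ni²⁺/Ni is the cathode, Cd²⁺/Cd the anode: E°cell = +0.13 V, n = 2.
Overall reaction: Ni²⁺(aq) + Cd(s) → Ni(s) + Cd²⁺(aq); Q = [Cd²⁺]^1/[Ni²⁺]^1.
From E = E° − (0.0592/n) log Q: log Q = (E° − E)·n/0.0592 = (+0.13 − (+0.193))·2/0.0592 = -2.1284.
So 1·log[Ni²⁺] = 1·log(0.00049) − log Q = -3.3098 − (-2.1284) = -1.1814; [Ni²⁺] = 10^(-1.1814) ≈ 0.066 M.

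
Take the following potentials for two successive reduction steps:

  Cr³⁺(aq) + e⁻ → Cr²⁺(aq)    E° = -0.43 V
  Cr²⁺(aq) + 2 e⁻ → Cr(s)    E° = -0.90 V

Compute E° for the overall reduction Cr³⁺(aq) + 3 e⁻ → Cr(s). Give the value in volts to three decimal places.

-0.743 V

Since ΔG° = −nFE° is additive over sequential reductions, n₃E°₃ = n₁E°₁ + n₂E°₂.
E°₃ = (1×-0.43 + 2×-0.90) / 3 = (-2.230) / 3 = -0.743 V.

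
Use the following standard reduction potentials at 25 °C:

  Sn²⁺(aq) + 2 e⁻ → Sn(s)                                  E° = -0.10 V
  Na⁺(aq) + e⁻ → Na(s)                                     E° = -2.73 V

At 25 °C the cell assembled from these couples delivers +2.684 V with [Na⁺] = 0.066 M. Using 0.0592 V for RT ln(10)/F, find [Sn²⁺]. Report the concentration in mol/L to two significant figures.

Sn²⁺/Sn is the cathode, Na⁺/Na the anode: E°cell = +2.63 V, n = 2.
Overall reaction: Sn²⁺(aq) + 2 Na(s) → Sn(s) + 2 Na⁺(aq); Q = [Na⁺]^2/[Sn²⁺]^1.
From E = E° − (0.0592/n) log Q: log Q = (E° − E)·n/0.0592 = (+2.63 − (+2.684))·2/0.0592 = -1.8243.
So 1·log[Sn²⁺] = 2·log(0.066) − log Q = -2.3609 − (-1.8243) = -0.5366; [Sn²⁺] = 10^(-0.5366) ≈ 0.29 M.

0.29 M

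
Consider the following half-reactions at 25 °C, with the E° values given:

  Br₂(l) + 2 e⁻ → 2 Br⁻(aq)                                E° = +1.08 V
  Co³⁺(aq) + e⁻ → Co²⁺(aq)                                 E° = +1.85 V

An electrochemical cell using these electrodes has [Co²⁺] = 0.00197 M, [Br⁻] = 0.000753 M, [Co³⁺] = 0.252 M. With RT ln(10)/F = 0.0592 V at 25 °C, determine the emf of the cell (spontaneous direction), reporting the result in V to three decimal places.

+0.710 V

Co³⁺/Co²⁺ is the cathode (higher E°), Br₂/Br⁻ the anode: E°cell = +1.85 − (+1.08) = +0.77 V, n = 2.
Overall: 2 Co³⁺(aq) + 2 Br⁻(aq) → 2 Co²⁺(aq) + Br₂(l)
Q = [Co²⁺]^2 / ([Co³⁺]^2·[Br⁻]^2); log Q = 2.033.
E = E° − (0.0592/n) log Q = +0.77 − (0.0592/2)(2.033) = +0.710 V.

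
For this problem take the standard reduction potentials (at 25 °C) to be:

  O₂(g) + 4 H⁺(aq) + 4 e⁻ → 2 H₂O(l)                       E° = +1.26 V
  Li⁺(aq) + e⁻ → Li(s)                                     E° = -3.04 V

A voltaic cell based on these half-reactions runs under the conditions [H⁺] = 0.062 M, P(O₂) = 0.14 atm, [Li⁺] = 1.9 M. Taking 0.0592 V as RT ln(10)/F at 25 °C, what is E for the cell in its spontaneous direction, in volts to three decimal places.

+4.199 V

O₂/H₂O is the cathode (higher E°), Li⁺/Li the anode: E°cell = +1.26 − (-3.04) = +4.30 V, n = 4.
Overall: O₂(g) + 4 H⁺(aq) + 4 Li(s) → 2 H₂O(l) + 4 Li⁺(aq)
Q = [Li⁺]^4 / (P(O₂)·[H⁺]^4); log Q = 6.799.
E = E° − (0.0592/n) log Q = +4.30 − (0.0592/4)(6.799) = +4.199 V.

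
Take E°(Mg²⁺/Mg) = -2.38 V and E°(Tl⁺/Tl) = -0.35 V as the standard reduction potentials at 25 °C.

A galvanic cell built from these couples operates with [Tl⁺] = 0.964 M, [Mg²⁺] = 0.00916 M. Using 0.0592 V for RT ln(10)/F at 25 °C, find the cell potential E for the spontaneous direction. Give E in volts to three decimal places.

+2.089 V

Tl⁺/Tl is the cathode (higher E°), Mg²⁺/Mg the anode: E°cell = -0.35 − (-2.38) = +2.03 V, n = 2.
Overall: 2 Tl⁺(aq) + Mg(s) → 2 Tl(s) + Mg²⁺(aq)
Q = [Mg²⁺] / ([Tl⁺]^2); log Q = -2.006.
E = E° − (0.0592/n) log Q = +2.03 − (0.0592/2)(-2.006) = +2.089 V.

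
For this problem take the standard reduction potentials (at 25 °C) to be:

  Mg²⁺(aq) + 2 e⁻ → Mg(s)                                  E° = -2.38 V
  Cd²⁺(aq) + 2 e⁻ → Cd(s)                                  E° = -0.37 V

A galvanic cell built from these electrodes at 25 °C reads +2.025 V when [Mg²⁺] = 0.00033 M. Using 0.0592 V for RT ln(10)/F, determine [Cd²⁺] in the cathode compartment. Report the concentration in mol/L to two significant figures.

Cd²⁺/Cd is the cathode, Mg²⁺/Mg the anode: E°cell = +2.01 V, n = 2.
Overall reaction: Cd²⁺(aq) + Mg(s) → Cd(s) + Mg²⁺(aq); Q = [Mg²⁺]^1/[Cd²⁺]^1.
From E = E° − (0.0592/n) log Q: log Q = (E° − E)·n/0.0592 = (+2.01 − (+2.025))·2/0.0592 = -0.5068.
So 1·log[Cd²⁺] = 1·log(0.00033) − log Q = -3.4815 − (-0.5068) = -2.9747; [Cd²⁺] = 10^(-2.9747) ≈ 0.0011 M.

0.0011 M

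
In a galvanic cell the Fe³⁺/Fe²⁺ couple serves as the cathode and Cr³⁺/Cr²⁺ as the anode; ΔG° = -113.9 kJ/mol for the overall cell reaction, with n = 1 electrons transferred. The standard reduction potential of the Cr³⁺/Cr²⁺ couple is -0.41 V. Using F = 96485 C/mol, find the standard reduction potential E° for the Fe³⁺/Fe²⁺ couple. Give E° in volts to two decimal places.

E°cell = −ΔG°/(nF) = −(-113.9×10³)/((1)(96485)) = +1.180 V.
Since Fe³⁺/Fe²⁺ is the cathode and Cr³⁺/Cr²⁺ the anode, E°cell = E°(Fe³⁺/Fe²⁺) − E°(Cr³⁺/Cr²⁺).
So E°(Fe³⁺/Fe²⁺) = E°cell + E°(Cr³⁺/Cr²⁺) = +1.180 + (-0.41) = +0.77 V.

+0.77 V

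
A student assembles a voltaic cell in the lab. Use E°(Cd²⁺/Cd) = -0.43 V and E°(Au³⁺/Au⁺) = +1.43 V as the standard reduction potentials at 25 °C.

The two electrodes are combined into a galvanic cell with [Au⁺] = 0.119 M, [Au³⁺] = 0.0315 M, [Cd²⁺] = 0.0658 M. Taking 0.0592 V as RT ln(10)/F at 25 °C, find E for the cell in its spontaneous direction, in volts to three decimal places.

+1.878 V

Au³⁺/Au⁺ is the cathode (higher E°), Cd²⁺/Cd the anode: E°cell = +1.43 − (-0.43) = +1.86 V, n = 2.
Overall: Au³⁺(aq) + Cd(s) → Au⁺(aq) + Cd²⁺(aq)
Q = [Au⁺]·[Cd²⁺] / ([Au³⁺]); log Q = -0.605.
E = E° − (0.0592/n) log Q = +1.86 − (0.0592/2)(-0.605) = +1.878 V.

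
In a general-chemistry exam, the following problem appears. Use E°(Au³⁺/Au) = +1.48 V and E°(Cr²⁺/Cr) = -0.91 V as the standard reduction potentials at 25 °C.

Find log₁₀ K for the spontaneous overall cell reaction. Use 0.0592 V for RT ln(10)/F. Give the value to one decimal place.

Cathode: Au³⁺/Au; anode: Cr²⁺/Cr. E°cell = +2.39 V, n = 6.
log K = nE°cell / 0.0592 = (6)(+2.39) / 0.0592 = 242.2.

242.2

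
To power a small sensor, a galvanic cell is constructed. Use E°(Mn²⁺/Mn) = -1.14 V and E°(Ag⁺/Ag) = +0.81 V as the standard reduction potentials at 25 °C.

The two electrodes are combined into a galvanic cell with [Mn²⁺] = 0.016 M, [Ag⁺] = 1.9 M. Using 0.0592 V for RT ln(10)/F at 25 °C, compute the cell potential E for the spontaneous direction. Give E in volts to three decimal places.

Ag⁺/Ag is the cathode (higher E°), Mn²⁺/Mn the anode: E°cell = +0.81 − (-1.14) = +1.95 V, n = 2.
Overall: 2 Ag⁺(aq) + Mn(s) → 2 Ag(s) + Mn²⁺(aq)
Q = [Mn²⁺] / ([Ag⁺]^2); log Q = -2.353.
E = E° − (0.0592/n) log Q = +1.95 − (0.0592/2)(-2.353) = +2.020 V.

+2.020 V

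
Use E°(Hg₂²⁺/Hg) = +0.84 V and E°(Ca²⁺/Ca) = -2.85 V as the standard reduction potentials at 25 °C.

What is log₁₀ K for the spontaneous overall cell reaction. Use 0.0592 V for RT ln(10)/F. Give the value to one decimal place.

Cathode: Hg₂²⁺/Hg; anode: Ca²⁺/Ca. E°cell = +3.69 V, n = 2.
log K = nE°cell / 0.0592 = (2)(+3.69) / 0.0592 = 124.7.

124.7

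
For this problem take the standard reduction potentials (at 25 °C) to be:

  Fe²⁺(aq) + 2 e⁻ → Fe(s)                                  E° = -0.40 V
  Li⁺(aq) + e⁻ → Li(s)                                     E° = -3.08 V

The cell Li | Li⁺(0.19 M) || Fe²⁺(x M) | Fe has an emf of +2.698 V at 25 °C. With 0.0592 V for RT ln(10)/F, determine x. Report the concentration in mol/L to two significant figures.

0.15 M

Fe²⁺/Fe is the cathode, Li⁺/Li the anode: E°cell = +2.68 V, n = 2.
Overall reaction: Fe²⁺(aq) + 2 Li(s) → Fe(s) + 2 Li⁺(aq); Q = [Li⁺]^2/[Fe²⁺]^1.
From E = E° − (0.0592/n) log Q: log Q = (E° − E)·n/0.0592 = (+2.68 − (+2.698))·2/0.0592 = -0.6081.
So 1·log[Fe²⁺] = 2·log(0.19) − log Q = -1.4425 − (-0.6081) = -0.8344; [Fe²⁺] = 10^(-0.8344) ≈ 0.15 M.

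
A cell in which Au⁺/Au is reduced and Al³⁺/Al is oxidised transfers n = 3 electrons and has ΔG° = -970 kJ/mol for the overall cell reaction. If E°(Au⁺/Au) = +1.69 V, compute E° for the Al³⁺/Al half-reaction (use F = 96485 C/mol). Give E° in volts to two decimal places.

E°cell = −ΔG°/(nF) = −(-970×10³)/((3)(96485)) = +3.351 V.
Since Au⁺/Au is the cathode and Al³⁺/Al the anode, E°cell = E°(Au⁺/Au) − E°(Al³⁺/Al).
So E°(Al³⁺/Al) = E°(Au⁺/Au) − E°cell = (+1.69) − (+3.351) = -1.66 V.

-1.66 V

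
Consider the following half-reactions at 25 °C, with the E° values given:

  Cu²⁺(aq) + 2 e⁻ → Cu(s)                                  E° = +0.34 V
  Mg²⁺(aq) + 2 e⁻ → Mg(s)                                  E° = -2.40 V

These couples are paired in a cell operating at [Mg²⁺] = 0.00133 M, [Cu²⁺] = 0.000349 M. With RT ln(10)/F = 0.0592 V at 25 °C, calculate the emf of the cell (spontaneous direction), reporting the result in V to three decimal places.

+2.723 V

Cu²⁺/Cu is the cathode (higher E°), Mg²⁺/Mg the anode: E°cell = +0.34 − (-2.40) = +2.74 V, n = 2.
Overall: Cu²⁺(aq) + Mg(s) → Cu(s) + Mg²⁺(aq)
Q = [Mg²⁺] / ([Cu²⁺]); log Q = 0.581.
E = E° − (0.0592/n) log Q = +2.74 − (0.0592/2)(0.581) = +2.723 V.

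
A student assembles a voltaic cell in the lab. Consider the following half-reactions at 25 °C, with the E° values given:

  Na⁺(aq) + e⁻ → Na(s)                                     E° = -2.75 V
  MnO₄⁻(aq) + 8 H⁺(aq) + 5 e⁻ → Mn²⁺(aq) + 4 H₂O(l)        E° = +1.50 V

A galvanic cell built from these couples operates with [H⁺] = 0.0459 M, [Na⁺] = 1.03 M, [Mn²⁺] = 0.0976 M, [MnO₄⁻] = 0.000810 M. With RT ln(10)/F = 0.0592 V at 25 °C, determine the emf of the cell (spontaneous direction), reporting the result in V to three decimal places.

+4.098 V

MnO₄⁻/Mn²⁺ is the cathode (higher E°), Na⁺/Na the anode: E°cell = +1.50 − (-2.75) = +4.25 V, n = 5.
Overall: MnO₄⁻(aq) + 8 H⁺(aq) + 5 Na(s) → Mn²⁺(aq) + 4 H₂O(l) + 5 Na⁺(aq)
Q = [Mn²⁺]·[Na⁺]^5 / ([MnO₄⁻]·[H⁺]^8); log Q = 12.851.
E = E° − (0.0592/n) log Q = +4.25 − (0.0592/5)(12.851) = +4.098 V.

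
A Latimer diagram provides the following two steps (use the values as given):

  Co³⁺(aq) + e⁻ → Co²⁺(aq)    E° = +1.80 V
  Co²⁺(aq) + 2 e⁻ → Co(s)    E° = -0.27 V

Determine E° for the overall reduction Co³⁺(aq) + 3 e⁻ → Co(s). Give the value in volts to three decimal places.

Adding the free-energy changes (−nFE°) of the two steps gives −n₃FE°₃ = −n₁FE°₁ − n₂FE°₂.
E°₃ = (1×+1.80 + 2×-0.27) / 3 = (+1.260) / 3 = +0.420 V.
E° values themselves are not directly additive — weighting by electron count is essential.

+0.420 V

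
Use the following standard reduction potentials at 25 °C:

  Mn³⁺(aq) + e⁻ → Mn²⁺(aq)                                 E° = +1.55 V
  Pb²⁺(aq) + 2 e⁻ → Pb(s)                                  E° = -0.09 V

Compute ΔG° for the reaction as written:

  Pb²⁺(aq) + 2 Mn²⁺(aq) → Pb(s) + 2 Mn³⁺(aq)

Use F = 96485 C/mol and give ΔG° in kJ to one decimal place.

As written, Pb²⁺/Pb is reduced (cathode) and Mn³⁺/Mn²⁺ is oxidised (anode), so E°cell = (-0.09) − (+1.55) = -1.64 V.
Balancing electrons gives n = 2.
ΔG° = −nFE° = −(2)(96485)(-1.64) = 316,471 J = +316.5 kJ.

+316.5 kJ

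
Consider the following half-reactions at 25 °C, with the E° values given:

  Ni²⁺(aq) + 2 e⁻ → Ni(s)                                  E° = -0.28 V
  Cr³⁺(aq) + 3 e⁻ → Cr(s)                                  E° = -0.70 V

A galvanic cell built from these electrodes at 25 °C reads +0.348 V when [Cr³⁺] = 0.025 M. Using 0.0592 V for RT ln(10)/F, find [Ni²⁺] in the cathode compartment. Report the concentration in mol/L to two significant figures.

Ni²⁺/Ni is the cathode, Cr³⁺/Cr the anode: E°cell = +0.42 V, n = 6.
Overall reaction: 3 Ni²⁺(aq) + 2 Cr(s) → 3 Ni(s) + 2 Cr³⁺(aq); Q = [Cr³⁺]^2/[Ni²⁺]^3.
From E = E° − (0.0592/n) log Q: log Q = (E° − E)·n/0.0592 = (+0.42 − (+0.348))·6/0.0592 = 7.2973.
So 3·log[Ni²⁺] = 2·log(0.025) − log Q = -3.2041 − (7.2973) = -10.5014; log[Ni²⁺] = -10.5014 / 3 = -3.5005; [Ni²⁺] = 10^(-3.5005) ≈ 0.00032 M.

0.00032 M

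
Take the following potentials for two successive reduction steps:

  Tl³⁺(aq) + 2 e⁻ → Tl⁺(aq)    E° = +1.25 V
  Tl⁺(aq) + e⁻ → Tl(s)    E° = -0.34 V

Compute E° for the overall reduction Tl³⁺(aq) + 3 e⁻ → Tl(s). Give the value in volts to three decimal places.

+0.720 V

Adding the free-energy changes (−nFE°) of the two steps gives −n₃FE°₃ = −n₁FE°₁ − n₂FE°₂.
E°₃ = (2×+1.25 + 1×-0.34) / 3 = (+2.160) / 3 = +0.720 V.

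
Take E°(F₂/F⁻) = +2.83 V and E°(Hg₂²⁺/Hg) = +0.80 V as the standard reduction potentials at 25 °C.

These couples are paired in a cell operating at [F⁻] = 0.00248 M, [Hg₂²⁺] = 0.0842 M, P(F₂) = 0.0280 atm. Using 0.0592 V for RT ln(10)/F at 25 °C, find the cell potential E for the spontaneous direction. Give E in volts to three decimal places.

+2.170 V

F₂/F⁻ is the cathode (higher E°), Hg₂²⁺/Hg the anode: E°cell = +2.83 − (+0.80) = +2.03 V, n = 2.
Overall: F₂(g) + 2 Hg(l) → 2 F⁻(aq) + Hg₂²⁺(aq)
Q = [F⁻]^2·[Hg₂²⁺] / (P(F₂)); log Q = -4.733.
E = E° − (0.0592/n) log Q = +2.03 − (0.0592/2)(-4.733) = +2.170 V.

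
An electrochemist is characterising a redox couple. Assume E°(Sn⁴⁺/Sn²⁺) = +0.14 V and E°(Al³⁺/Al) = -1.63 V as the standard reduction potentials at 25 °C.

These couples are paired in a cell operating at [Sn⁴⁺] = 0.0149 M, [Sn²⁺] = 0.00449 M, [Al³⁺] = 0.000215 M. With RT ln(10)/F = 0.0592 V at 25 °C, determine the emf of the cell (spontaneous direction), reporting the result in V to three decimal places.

+1.858 V

Sn⁴⁺/Sn²⁺ is the cathode (higher E°), Al³⁺/Al the anode: E°cell = +0.14 − (-1.63) = +1.77 V, n = 6.
Overall: 3 Sn⁴⁺(aq) + 2 Al(s) → 3 Sn²⁺(aq) + 2 Al³⁺(aq)
Q = [Sn²⁺]^3·[Al³⁺]^2 / ([Sn⁴⁺]^3); log Q = -8.898.
E = E° − (0.0592/n) log Q = +1.77 − (0.0592/6)(-8.898) = +1.858 V.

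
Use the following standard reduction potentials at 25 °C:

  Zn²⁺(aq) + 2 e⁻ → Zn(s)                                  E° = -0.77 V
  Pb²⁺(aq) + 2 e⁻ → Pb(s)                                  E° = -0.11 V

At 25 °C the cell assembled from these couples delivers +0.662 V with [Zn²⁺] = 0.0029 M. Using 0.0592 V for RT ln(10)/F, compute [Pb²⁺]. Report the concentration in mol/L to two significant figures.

0.0034 M

Pb²⁺/Pb is the cathode, Zn²⁺/Zn the anode: E°cell = +0.66 V, n = 2.
Overall reaction: Pb²⁺(aq) + Zn(s) → Pb(s) + Zn²⁺(aq); Q = [Zn²⁺]^1/[Pb²⁺]^1.
From E = E° − (0.0592/n) log Q: log Q = (E° − E)·n/0.0592 = (+0.66 − (+0.662))·2/0.0592 = -0.0676.
So 1·log[Pb²⁺] = 1·log(0.0029) − log Q = -2.5376 − (-0.0676) = -2.4700; [Pb²⁺] = 10^(-2.4700) ≈ 0.0034 M.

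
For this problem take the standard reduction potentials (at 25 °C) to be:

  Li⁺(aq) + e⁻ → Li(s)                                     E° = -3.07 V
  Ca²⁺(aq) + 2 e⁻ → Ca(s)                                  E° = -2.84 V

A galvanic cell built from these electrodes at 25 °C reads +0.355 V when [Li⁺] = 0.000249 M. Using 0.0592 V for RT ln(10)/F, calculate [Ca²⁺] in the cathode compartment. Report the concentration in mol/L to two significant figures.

Ca²⁺/Ca is the cathode, Li⁺/Li the anode: E°cell = +0.23 V, n = 2.
Overall reaction: Ca²⁺(aq) + 2 Li(s) → Ca(s) + 2 Li⁺(aq); Q = [Li⁺]^2/[Ca²⁺]^1.
From E = E° − (0.0592/n) log Q: log Q = (E° − E)·n/0.0592 = (+0.23 − (+0.355))·2/0.0592 = -4.2230.
So 1·log[Ca²⁺] = 2·log(0.000249) − log Q = -7.2076 − (-4.2230) = -2.9846; [Ca²⁺] = 10^(-2.9846) ≈ 0.0010 M.

0.0010 M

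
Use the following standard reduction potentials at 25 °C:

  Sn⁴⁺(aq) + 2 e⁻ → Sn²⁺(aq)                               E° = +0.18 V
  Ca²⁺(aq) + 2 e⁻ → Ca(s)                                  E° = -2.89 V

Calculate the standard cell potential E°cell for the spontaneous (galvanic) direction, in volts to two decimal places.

The Sn⁴⁺/Sn²⁺ couple has the higher reduction potential, so it is the cathode; Ca²⁺/Ca is oxidised at the anode.
E°cell = E°(cathode) − E°(anode) = (+0.18) − (-2.89) = +3.07 V.

+3.07 V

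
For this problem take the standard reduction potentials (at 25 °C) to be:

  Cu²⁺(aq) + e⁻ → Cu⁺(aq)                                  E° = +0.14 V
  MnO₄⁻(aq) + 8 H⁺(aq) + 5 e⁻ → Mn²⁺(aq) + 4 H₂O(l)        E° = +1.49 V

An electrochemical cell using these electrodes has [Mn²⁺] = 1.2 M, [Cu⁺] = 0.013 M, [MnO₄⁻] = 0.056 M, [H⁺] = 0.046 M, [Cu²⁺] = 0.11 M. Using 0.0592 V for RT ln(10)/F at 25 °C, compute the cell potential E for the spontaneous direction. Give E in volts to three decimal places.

MnO₄⁻/Mn²⁺ is the cathode (higher E°), Cu²⁺/Cu⁺ the anode: E°cell = +1.49 − (+0.14) = +1.35 V, n = 5.
Overall: MnO₄⁻(aq) + 8 H⁺(aq) + 5 Cu⁺(aq) → Mn²⁺(aq) + 4 H₂O(l) + 5 Cu²⁺(aq)
Q = [Mn²⁺]·[Cu²⁺]^5 / ([MnO₄⁻]·[H⁺]^8·[Cu⁺]^5); log Q = 16.666.
E = E° − (0.0592/n) log Q = +1.35 − (0.0592/5)(16.666) = +1.153 V.

+1.153 V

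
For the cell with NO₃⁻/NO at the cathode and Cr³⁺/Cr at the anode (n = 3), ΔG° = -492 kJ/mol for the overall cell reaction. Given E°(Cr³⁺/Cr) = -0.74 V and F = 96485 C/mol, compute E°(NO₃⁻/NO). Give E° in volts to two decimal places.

+0.96 V

E°cell = −ΔG°/(nF) = −(-492×10³)/((3)(96485)) = +1.700 V.
Since NO₃⁻/NO is the cathode and Cr³⁺/Cr the anode, E°cell = E°(NO₃⁻/NO) − E°(Cr³⁺/Cr).
So E°(NO₃⁻/NO) = E°cell + E°(Cr³⁺/Cr) = +1.700 + (-0.74) = +0.96 V.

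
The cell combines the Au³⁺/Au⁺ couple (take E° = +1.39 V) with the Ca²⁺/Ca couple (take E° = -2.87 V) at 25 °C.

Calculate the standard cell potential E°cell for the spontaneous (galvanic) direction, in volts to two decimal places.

+4.26 V

The Au³⁺/Au⁺ couple has the higher reduction potential, so it is the cathode; Ca²⁺/Ca is oxidised at the anode.
E°cell = E°(cathode) − E°(anode) = (+1.39) − (-2.87) = +4.26 V.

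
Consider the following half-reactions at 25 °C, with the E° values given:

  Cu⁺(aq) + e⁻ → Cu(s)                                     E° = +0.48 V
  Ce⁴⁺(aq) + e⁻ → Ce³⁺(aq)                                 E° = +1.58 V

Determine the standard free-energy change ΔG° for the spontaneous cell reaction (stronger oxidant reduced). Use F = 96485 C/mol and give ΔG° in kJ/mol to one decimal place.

-106.1 kJ/mol

Ce⁴⁺/Ce³⁺ (E° = +1.58 V) is the cathode; Cu⁺/Cu (E° = +0.48 V) is the anode, so E°cell = +1.10 V.
Balancing electrons gives n = 1 (lcm of 1 and 1).
ΔG° = −nFE° = −(1)(96485)(+1.10) = -106,134 J = -106.1 kJ/mol.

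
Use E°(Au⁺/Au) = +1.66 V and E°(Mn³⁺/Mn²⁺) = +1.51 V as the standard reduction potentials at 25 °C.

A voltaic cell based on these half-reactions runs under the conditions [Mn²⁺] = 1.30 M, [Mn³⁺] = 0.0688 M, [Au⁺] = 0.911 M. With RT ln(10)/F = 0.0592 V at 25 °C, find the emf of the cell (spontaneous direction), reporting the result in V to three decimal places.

+0.223 V

Au⁺/Au is the cathode (higher E°), Mn³⁺/Mn²⁺ the anode: E°cell = +1.66 − (+1.51) = +0.15 V, n = 1.
Overall: Au⁺(aq) + Mn²⁺(aq) → Au(s) + Mn³⁺(aq)
Q = [Mn³⁺] / ([Au⁺]·[Mn²⁺]); log Q = -1.236.
E = E° − (0.0592/n) log Q = +0.15 − (0.0592/1)(-1.236) = +0.223 V.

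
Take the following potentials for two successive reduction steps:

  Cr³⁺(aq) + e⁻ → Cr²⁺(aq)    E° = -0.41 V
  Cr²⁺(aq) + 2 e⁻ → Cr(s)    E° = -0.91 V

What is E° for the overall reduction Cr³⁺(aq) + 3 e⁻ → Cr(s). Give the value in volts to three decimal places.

-0.743 V

Since ΔG° = −nFE° is additive over sequential reductions, n₃E°₃ = n₁E°₁ + n₂E°₂.
E°₃ = (1×-0.41 + 2×-0.91) / 3 = (-2.230) / 3 = -0.743 V.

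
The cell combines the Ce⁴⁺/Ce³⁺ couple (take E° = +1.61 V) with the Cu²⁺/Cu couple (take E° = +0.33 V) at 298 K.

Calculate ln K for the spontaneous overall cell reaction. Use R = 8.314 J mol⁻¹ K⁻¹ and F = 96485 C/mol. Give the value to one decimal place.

Cathode: Ce⁴⁺/Ce³⁺; anode: Cu²⁺/Cu. E°cell = (+1.61) − (+0.33) = +1.28 V, with n = 2.
ΔG° = −nFE° = −RT ln K, so ln K = nFE°/(RT) = (2)(96485)(+1.28) / ((8.314)(298)) = 99.695.

99.7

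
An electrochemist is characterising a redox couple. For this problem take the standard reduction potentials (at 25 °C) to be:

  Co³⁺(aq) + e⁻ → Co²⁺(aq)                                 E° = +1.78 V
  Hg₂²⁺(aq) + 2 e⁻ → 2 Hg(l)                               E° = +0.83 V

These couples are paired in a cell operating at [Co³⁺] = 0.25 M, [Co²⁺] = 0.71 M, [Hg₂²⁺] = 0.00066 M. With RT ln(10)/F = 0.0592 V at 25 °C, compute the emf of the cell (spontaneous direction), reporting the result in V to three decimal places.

Co³⁺/Co²⁺ is the cathode (higher E°), Hg₂²⁺/Hg the anode: E°cell = +1.78 − (+0.83) = +0.95 V, n = 2.
Overall: 2 Co³⁺(aq) + 2 Hg(l) → 2 Co²⁺(aq) + Hg₂²⁺(aq)
Q = [Co²⁺]^2·[Hg₂²⁺] / ([Co³⁺]^2); log Q = -2.274.
E = E° − (0.0592/n) log Q = +0.95 − (0.0592/2)(-2.274) = +1.017 V.

+1.017 V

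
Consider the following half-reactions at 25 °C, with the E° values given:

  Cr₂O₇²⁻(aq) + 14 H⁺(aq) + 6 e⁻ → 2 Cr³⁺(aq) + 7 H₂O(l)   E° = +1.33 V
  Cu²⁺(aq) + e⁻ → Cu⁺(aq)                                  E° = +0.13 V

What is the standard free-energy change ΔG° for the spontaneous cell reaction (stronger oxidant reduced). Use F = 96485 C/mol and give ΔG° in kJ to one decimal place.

-694.7 kJ

Cr₂O₇²⁻/Cr³⁺ (E° = +1.33 V) is the cathode; Cu²⁺/Cu⁺ (E° = +0.13 V) is the anode, so E°cell = +1.20 V.
Balancing electrons gives n = 6 (lcm of 6 and 1).
ΔG° = −nFE° = −(6)(96485)(+1.20) = -694,692 J = -694.7 kJ.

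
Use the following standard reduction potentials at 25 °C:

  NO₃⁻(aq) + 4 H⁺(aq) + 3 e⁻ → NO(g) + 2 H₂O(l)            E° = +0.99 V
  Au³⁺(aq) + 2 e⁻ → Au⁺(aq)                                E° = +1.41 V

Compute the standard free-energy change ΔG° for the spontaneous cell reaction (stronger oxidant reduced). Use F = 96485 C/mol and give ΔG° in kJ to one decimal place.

-243.1 kJ

Au³⁺/Au⁺ (E° = +1.41 V) is the cathode; NO₃⁻/NO (E° = +0.99 V) is the anode, so E°cell = +0.42 V.
Balancing electrons gives n = 6 (lcm of 2 and 3).
ΔG° = −nFE° = −(6)(96485)(+0.42) = -243,142 J = -243.1 kJ.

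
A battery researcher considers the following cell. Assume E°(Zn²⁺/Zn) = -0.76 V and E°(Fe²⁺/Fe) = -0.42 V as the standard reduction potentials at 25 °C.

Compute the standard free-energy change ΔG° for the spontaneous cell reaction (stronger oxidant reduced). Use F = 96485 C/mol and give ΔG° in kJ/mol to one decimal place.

Fe²⁺/Fe (E° = -0.42 V) is the cathode; Zn²⁺/Zn (E° = -0.76 V) is the anode, so E°cell = +0.34 V.
Balancing electrons gives n = 2 (lcm of 2 and 2).
ΔG° = −nFE° = −(2)(96485)(+0.34) = -65,610 J = -65.6 kJ/mol.

-65.6 kJ/mol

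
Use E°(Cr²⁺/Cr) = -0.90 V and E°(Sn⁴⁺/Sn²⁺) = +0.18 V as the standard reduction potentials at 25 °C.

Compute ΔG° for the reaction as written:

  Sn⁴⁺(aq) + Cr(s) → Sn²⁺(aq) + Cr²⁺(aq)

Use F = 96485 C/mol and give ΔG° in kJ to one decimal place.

As written, Sn⁴⁺/Sn²⁺ is reduced (cathode) and Cr²⁺/Cr is oxidised (anode), so E°cell = (+0.18) − (-0.90) = +1.08 V.
Balancing electrons gives n = 2.
ΔG° = −nFE° = −(2)(96485)(+1.08) = -208,408 J = -208.4 kJ.

-208.4 kJ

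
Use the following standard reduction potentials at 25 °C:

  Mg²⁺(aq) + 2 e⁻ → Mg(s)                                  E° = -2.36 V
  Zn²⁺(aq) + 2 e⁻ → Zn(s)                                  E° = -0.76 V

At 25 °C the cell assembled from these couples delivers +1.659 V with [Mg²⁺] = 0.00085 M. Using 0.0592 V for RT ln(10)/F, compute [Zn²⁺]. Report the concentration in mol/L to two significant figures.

Zn²⁺/Zn is the cathode, Mg²⁺/Mg the anode: E°cell = +1.60 V, n = 2.
Overall reaction: Zn²⁺(aq) + Mg(s) → Zn(s) + Mg²⁺(aq); Q = [Mg²⁺]^1/[Zn²⁺]^1.
From E = E° − (0.0592/n) log Q: log Q = (E° − E)·n/0.0592 = (+1.60 − (+1.659))·2/0.0592 = -1.9932.
So 1·log[Zn²⁺] = 1·log(0.00085) − log Q = -3.0706 − (-1.9932) = -1.0774; [Zn²⁺] = 10^(-1.0774) ≈ 0.084 M.

0.084 M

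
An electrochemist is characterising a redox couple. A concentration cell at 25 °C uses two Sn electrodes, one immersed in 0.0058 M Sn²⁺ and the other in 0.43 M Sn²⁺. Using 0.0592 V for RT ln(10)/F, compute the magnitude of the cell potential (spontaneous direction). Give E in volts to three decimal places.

For a concentration cell E°cell = 0. The 0.43 M side is the cathode (reduction is favoured where [Sn²⁺] is higher).
With n = 2, E = −(0.0592/2) log([Sn²⁺]ₐₙ/[Sn²⁺]꜀ₐₜ) = −(0.0592/2) log(0.0058/0.43) = −(0.0592/2)(-1.870) = +0.055 V.

+0.055 V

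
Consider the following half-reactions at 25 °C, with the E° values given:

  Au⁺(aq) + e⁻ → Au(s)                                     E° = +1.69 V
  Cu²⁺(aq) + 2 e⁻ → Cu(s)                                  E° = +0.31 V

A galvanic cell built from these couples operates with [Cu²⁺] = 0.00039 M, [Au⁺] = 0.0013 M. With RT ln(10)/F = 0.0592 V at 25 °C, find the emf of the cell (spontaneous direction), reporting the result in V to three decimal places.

Au⁺/Au is the cathode (higher E°), Cu²⁺/Cu the anode: E°cell = +1.69 − (+0.31) = +1.38 V, n = 2.
Overall: 2 Au⁺(aq) + Cu(s) → 2 Au(s) + Cu²⁺(aq)
Q = [Cu²⁺] / ([Au⁺]^2); log Q = 2.363.
E = E° − (0.0592/n) log Q = +1.38 − (0.0592/2)(2.363) = +1.310 V.

+1.310 V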